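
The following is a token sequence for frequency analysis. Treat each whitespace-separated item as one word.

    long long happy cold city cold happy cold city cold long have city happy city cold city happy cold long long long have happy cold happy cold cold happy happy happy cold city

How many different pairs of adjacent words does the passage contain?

33 tokens → 32 bigram windows in total.
Repeated bigrams (each contributes count−1 duplicates):
  happy cold: 6
  cold city: 4
  city cold: 3
  cold happy: 3
  long long: 3
  city happy: 2
  cold long: 2
  happy happy: 2
  … (1 more repeated)
18 duplicate windows → 32 − 18 = 14 distinct.

14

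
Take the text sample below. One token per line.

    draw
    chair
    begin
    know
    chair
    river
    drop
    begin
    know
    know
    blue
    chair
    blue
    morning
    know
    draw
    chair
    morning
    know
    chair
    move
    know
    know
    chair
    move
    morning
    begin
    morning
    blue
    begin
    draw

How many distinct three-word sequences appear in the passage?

31 tokens → 29 trigram windows in total.
Repeated trigrams (each contributes count−1 duplicates):
  know chair move: 2
1 duplicate windows → 29 − 1 = 28 distinct.

28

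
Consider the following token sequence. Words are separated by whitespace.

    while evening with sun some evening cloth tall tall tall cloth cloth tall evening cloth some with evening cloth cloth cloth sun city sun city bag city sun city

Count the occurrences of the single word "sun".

4

Scanning the 29 tokens for "sun":
  position 4: sun
  position 22: sun
  position 24: sun
  position 28: sun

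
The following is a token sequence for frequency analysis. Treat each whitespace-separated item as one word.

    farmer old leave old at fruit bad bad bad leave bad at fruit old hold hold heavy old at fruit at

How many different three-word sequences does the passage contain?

21 tokens → 19 trigram windows in total.
Repeated trigrams (each contributes count−1 duplicates):
  old at fruit: 2
1 duplicate windows → 19 − 1 = 18 distinct.

18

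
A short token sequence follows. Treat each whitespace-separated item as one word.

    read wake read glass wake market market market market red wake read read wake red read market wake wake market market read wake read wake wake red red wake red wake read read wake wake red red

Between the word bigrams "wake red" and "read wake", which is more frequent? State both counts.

"wake red": 4 occurrences
"read wake": 5 occurrences

"read wake" (5 vs 4)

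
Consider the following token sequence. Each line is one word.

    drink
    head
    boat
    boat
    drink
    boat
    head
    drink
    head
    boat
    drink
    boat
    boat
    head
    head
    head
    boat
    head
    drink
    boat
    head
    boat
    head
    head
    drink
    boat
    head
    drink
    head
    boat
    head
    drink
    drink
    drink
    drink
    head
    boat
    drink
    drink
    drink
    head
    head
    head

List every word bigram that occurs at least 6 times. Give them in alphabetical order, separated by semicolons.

Bigram counts meeting the condition (at least 6 times):
  boat head: 7
  head boat: 6

boat head; head boat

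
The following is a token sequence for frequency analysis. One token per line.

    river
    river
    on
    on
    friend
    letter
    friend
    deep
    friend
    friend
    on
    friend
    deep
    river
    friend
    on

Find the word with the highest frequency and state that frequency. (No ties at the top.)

Unigram frequencies (highest first):
  friend: 6
  on: 4
  river: 3
  deep: 2
  letter: 1

"friend", 6 times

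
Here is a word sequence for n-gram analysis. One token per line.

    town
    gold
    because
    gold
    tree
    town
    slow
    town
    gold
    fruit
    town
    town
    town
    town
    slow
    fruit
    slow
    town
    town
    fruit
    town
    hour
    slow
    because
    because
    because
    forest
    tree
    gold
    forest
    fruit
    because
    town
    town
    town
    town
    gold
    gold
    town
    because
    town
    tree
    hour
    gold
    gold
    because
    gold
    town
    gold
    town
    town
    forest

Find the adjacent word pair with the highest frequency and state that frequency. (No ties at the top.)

"town town", 8 times

Bigram frequencies (highest first):
  town town: 8
  town gold: 4
  gold town: 3
  gold because: 2
  because gold: 2
  town slow: 2
  … (25 more, each ≤ 2)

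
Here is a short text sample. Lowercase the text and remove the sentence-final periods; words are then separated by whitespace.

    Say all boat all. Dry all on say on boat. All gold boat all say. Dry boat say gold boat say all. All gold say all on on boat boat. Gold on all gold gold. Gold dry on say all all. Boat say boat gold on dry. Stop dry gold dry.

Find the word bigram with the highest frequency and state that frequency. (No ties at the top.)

"say all", 4 times

Bigram frequencies (highest first):
  say all: 4
  boat all: 3
  all gold: 3
  boat say: 3
  all boat: 2
  all on: 2
  … (25 more, each ≤ 2)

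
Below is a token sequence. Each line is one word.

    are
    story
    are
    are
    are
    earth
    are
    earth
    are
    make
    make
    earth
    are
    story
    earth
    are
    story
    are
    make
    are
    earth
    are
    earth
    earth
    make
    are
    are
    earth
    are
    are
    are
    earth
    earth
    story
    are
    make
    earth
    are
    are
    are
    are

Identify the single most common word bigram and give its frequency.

"are are", 8 times

Bigram frequencies (highest first):
  are are: 8
  earth are: 7
  are earth: 6
  are story: 3
  story are: 3
  are make: 3
  … (7 more, each ≤ 2)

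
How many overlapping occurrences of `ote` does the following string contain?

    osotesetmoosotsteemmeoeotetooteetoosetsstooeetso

3

Sliding a length-3 window over the 48 characters (46 positions):
  position 3–5: ote
  position 24–26: ote
  position 29–31: ote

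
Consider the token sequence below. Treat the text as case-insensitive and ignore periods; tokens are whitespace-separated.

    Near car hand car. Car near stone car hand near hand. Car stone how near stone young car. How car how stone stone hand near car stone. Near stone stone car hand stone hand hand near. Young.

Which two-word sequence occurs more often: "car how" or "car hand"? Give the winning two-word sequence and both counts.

"car how": 2 occurrences
"car hand": 3 occurrences

"car hand" (3 vs 2)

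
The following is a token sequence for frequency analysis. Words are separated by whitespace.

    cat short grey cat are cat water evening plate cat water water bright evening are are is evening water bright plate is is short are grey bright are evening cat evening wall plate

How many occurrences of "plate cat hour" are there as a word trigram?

Scanning the 31 overlapping trigram windows for "plate cat hour":
  (none found)

0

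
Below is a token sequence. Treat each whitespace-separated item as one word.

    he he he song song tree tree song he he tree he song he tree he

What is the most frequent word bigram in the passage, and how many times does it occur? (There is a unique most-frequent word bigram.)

"he he", 3 times

Bigram frequencies (highest first):
  he he: 3
  he song: 2
  song he: 2
  he tree: 2
  tree he: 2
  song song: 1
  … (3 more, each ≤ 1)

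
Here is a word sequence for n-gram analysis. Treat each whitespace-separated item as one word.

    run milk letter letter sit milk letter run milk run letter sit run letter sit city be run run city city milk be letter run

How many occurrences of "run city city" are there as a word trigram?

1

Scanning the 23 overlapping trigram windows for "run city city":
  position 19–21: run city city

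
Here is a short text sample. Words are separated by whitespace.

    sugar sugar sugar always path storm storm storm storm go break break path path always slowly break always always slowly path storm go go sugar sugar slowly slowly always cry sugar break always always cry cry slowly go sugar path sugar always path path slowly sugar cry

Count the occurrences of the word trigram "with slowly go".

0

Scanning the 45 overlapping trigram windows for "with slowly go":
  (none found)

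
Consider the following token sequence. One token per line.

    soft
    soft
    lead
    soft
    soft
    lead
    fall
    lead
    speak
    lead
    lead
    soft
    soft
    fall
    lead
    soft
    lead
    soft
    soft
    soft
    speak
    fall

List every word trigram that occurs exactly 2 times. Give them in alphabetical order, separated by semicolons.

Trigram counts meeting the condition (exactly 2 times):
  soft lead soft: 2
  soft soft lead: 2

soft lead soft; soft soft lead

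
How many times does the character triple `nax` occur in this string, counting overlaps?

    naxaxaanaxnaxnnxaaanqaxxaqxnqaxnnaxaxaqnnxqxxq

4

Sliding a length-3 window over the 46 characters (44 positions):
  position 1–3: nax
  position 8–10: nax
  position 11–13: nax
  position 33–35: nax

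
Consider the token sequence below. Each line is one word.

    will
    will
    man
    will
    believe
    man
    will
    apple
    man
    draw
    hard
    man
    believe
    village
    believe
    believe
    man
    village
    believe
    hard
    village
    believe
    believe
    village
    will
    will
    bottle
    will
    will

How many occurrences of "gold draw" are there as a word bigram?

Scanning the 28 overlapping bigram windows for "gold draw":
  (none found)

0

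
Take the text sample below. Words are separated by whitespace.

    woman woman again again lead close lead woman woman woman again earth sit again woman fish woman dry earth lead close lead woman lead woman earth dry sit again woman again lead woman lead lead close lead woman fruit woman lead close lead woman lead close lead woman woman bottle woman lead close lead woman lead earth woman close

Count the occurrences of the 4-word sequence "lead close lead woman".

6

Scanning the 56 overlapping 4-gram windows for "lead close lead woman":
  position 5–8: lead close lead woman
  position 20–23: lead close lead woman
  position 35–38: lead close lead woman
  position 41–44: lead close lead woman
  position 45–48: lead close lead woman
  position 52–55: lead close lead woman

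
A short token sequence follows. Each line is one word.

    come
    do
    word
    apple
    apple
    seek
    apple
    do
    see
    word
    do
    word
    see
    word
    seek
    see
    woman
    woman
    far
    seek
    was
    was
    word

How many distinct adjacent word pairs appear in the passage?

20

23 tokens → 22 bigram windows in total.
Repeated bigrams (each contributes count−1 duplicates):
  do word: 2
  see word: 2
2 duplicate windows → 22 − 2 = 20 distinct.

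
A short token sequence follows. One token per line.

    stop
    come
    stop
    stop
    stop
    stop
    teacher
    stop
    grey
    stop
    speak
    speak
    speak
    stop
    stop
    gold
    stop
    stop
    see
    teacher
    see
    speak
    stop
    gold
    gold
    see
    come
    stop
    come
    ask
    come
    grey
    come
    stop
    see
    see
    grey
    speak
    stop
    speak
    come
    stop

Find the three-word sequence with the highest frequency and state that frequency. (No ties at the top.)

"stop stop stop", 2 times

Trigram frequencies (highest first):
  stop stop stop: 2
  stop come stop: 1
  come stop stop: 1
  stop stop teacher: 1
  stop teacher stop: 1
  teacher stop grey: 1
  … (33 more, each ≤ 1)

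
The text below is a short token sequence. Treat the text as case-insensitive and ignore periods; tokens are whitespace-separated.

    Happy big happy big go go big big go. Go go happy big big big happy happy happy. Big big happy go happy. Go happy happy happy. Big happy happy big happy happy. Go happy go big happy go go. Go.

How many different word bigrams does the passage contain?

9

41 tokens → 40 bigram windows in total.
Repeated bigrams (each contributes count−1 duplicates):
  big happy: 6
  happy big: 6
  happy happy: 6
  go go: 5
  happy go: 5
  big big: 4
  go happy: 4
  big go: 2
  … (1 more repeated)
31 duplicate windows → 40 − 31 = 9 distinct.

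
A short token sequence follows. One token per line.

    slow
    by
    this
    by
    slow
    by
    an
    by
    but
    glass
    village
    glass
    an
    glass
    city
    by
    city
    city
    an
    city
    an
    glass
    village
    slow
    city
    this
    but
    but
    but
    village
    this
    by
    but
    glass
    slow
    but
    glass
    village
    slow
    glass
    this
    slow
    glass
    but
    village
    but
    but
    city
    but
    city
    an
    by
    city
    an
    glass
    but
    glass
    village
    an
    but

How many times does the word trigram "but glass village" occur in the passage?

3

Scanning the 58 overlapping trigram windows for "but glass village":
  position 9–11: but glass village
  position 36–38: but glass village
  position 56–58: but glass village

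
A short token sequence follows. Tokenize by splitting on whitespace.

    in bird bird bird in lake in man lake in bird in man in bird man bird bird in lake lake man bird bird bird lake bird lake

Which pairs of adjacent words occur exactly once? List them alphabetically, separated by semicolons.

Bigram counts meeting the condition (exactly once):
  bird man: 1
  lake bird: 1
  lake lake: 1
  lake man: 1
  man in: 1
  man lake: 1

bird man; lake bird; lake lake; lake man; man in; man lake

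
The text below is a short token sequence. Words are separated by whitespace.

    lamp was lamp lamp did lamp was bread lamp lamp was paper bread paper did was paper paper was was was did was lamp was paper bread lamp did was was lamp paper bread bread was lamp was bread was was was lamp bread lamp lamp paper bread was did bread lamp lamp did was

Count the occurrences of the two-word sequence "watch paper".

0

Scanning the 54 overlapping bigram windows for "watch paper":
  (none found)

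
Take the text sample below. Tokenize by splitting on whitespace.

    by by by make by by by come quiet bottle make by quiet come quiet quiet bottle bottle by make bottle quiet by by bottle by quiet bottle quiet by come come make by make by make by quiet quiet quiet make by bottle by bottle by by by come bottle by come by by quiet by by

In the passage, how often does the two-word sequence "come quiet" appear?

Scanning the 57 overlapping bigram windows for "come quiet":
  position 8–9: come quiet
  position 14–15: come quiet

2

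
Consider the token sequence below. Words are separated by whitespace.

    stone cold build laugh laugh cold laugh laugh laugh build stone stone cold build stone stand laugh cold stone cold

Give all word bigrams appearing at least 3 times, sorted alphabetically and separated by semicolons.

laugh laugh; stone cold

Bigram counts meeting the condition (at least 3 times):
  laugh laugh: 3
  stone cold: 3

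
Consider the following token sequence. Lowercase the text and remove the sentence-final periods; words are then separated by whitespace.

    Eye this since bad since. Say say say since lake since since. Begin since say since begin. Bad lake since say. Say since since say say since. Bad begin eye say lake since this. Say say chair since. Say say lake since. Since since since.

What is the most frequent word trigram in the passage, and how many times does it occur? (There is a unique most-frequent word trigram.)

Trigram frequencies (highest first):
  since say say: 4
  say say since: 3
  lake since since: 2
  say lake since: 2
  since since since: 2
  eye this since: 1
  … (29 more, each ≤ 1)

"since say say", 4 times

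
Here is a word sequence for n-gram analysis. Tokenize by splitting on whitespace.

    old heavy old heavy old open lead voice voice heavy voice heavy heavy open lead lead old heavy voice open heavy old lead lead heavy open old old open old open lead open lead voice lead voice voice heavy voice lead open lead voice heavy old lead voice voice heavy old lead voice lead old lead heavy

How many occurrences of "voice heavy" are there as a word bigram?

5

Scanning the 56 overlapping bigram windows for "voice heavy":
  position 9–10: voice heavy
  position 11–12: voice heavy
  position 38–39: voice heavy
  position 44–45: voice heavy
  position 49–50: voice heavy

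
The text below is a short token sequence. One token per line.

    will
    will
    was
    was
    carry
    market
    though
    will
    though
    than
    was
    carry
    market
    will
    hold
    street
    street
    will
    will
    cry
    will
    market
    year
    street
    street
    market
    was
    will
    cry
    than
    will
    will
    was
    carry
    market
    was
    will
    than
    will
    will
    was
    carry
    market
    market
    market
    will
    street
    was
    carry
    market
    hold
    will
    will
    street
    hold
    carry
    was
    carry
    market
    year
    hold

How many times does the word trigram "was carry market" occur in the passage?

Scanning the 59 overlapping trigram windows for "was carry market":
  position 4–6: was carry market
  position 11–13: was carry market
  position 33–35: was carry market
  position 41–43: was carry market
  position 48–50: was carry market
  position 57–59: was carry market

6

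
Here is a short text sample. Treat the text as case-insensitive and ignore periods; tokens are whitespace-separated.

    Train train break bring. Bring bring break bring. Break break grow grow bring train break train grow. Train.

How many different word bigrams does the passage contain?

18 tokens → 17 bigram windows in total.
Repeated bigrams (each contributes count−1 duplicates):
  break bring: 2
  bring break: 2
  bring bring: 2
  train break: 2
4 duplicate windows → 17 − 4 = 13 distinct.

13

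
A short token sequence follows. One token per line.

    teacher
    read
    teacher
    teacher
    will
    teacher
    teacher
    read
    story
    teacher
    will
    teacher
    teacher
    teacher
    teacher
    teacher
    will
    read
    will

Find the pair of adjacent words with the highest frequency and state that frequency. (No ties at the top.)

"teacher teacher", 6 times

Bigram frequencies (highest first):
  teacher teacher: 6
  teacher will: 3
  teacher read: 2
  will teacher: 2
  read teacher: 1
  read story: 1
  … (3 more, each ≤ 1)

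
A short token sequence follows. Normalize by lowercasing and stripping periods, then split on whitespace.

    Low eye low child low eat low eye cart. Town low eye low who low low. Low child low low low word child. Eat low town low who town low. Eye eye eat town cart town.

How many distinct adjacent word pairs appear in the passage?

21

36 tokens → 35 bigram windows in total.
Repeated bigrams (each contributes count−1 duplicates):
  low eye: 4
  low low: 4
  town low: 3
  cart town: 2
  child low: 2
  eat low: 2
  eye low: 2
  low child: 2
  … (1 more repeated)
14 duplicate windows → 35 − 14 = 21 distinct.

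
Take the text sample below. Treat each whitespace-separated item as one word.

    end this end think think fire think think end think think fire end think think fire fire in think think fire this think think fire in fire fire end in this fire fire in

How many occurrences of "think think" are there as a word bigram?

6

Scanning the 33 overlapping bigram windows for "think think":
  position 4–5: think think
  position 7–8: think think
  position 10–11: think think
  position 14–15: think think
  position 19–20: think think
  position 23–24: think think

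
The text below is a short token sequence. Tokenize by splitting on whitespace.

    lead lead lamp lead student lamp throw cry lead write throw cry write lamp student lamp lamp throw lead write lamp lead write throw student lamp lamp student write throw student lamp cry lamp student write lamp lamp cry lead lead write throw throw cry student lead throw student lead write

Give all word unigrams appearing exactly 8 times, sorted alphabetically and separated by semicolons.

student; throw; write

Unigram counts meeting the condition (exactly 8 times):
  student: 8
  throw: 8
  write: 8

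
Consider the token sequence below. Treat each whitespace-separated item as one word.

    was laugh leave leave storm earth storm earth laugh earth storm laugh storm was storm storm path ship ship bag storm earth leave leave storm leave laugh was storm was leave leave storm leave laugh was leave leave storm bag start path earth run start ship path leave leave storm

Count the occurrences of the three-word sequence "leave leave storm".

5

Scanning the 48 overlapping trigram windows for "leave leave storm":
  position 3–5: leave leave storm
  position 23–25: leave leave storm
  position 31–33: leave leave storm
  position 37–39: leave leave storm
  position 48–50: leave leave storm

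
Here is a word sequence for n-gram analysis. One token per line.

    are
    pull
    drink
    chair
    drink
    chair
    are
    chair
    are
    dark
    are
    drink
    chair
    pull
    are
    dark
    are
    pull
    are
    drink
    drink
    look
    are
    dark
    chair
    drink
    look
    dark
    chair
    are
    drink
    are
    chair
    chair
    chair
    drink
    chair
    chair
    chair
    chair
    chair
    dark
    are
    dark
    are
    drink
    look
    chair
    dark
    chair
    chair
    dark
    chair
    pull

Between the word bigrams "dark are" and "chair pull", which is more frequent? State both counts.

"dark are": 4 occurrences
"chair pull": 2 occurrences

"dark are" (4 vs 2)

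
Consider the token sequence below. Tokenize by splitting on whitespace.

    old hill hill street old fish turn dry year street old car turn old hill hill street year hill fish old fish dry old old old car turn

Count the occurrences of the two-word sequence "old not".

0

Scanning the 27 overlapping bigram windows for "old not":
  (none found)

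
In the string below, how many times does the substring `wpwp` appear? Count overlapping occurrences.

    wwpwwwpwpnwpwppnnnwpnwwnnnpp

Sliding a length-4 window over the 28 characters (25 positions):
  position 6–9: wpwp
  position 11–14: wpwp

2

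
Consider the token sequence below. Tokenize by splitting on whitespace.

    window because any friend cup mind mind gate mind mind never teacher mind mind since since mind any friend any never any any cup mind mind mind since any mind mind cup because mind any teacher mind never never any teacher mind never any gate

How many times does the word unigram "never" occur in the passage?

Scanning the 45 tokens for "never":
  position 11: never
  position 21: never
  position 38: never
  position 39: never
  position 43: never

5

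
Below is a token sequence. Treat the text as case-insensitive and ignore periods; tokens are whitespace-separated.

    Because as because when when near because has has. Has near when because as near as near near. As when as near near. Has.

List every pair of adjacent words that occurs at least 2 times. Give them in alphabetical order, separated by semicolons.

Bigram counts meeting the condition (at least 2 times):
  as near: 3
  because as: 2
  has has: 2
  near as: 2
  near near: 2

as near; because as; has has; near as; near near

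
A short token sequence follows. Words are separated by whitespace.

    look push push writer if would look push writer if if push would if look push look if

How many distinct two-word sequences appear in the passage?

13

18 tokens → 17 bigram windows in total.
Repeated bigrams (each contributes count−1 duplicates):
  look push: 3
  push writer: 2
  writer if: 2
4 duplicate windows → 17 − 4 = 13 distinct.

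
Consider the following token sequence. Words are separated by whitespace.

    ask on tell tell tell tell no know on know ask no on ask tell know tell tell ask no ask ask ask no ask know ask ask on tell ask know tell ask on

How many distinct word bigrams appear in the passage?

18

35 tokens → 34 bigram windows in total.
Repeated bigrams (each contributes count−1 duplicates):
  tell tell: 4
  ask ask: 3
  ask no: 3
  ask on: 3
  tell ask: 3
  ask know: 2
  know ask: 2
  know tell: 2
  … (2 more repeated)
16 duplicate windows → 34 − 16 = 18 distinct.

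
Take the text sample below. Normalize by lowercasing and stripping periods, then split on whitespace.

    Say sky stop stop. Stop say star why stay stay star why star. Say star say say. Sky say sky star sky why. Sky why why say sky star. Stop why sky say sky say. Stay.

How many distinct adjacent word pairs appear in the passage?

36 tokens → 35 bigram windows in total.
Repeated bigrams (each contributes count−1 duplicates):
  say sky: 5
  sky say: 3
  say star: 2
  sky star: 2
  sky why: 2
  star say: 2
  star why: 2
  stop stop: 2
  … (1 more repeated)
13 duplicate windows → 35 − 13 = 22 distinct.

22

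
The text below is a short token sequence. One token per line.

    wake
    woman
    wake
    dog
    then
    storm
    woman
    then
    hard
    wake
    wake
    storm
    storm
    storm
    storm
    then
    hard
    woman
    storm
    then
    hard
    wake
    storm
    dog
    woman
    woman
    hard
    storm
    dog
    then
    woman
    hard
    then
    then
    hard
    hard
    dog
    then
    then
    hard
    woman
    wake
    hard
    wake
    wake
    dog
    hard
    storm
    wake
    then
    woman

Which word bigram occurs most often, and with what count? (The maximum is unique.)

Bigram frequencies (highest first):
  then hard: 5
  dog then: 3
  hard wake: 3
  storm storm: 3
  woman wake: 2
  wake dog: 2
  … (23 more, each ≤ 2)

"then hard", 5 times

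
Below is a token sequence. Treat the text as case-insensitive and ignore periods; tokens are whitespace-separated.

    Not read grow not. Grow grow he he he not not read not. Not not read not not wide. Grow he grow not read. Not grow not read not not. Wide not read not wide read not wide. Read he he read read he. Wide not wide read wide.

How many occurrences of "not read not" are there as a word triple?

Scanning the 47 overlapping trigram windows for "not read not":
  position 11–13: not read not
  position 15–17: not read not
  position 23–25: not read not
  position 27–29: not read not
  position 32–34: not read not

5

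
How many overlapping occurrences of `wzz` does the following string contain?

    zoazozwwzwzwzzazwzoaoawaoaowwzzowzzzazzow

Sliding a length-3 window over the 41 characters (39 positions):
  position 12–14: wzz
  position 29–31: wzz
  position 33–35: wzz

3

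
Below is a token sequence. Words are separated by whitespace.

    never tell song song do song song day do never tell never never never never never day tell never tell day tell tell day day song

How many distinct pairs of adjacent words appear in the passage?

26 tokens → 25 bigram windows in total.
Repeated bigrams (each contributes count−1 duplicates):
  never never: 4
  never tell: 3
  day tell: 2
  song song: 2
  tell day: 2
  tell never: 2
9 duplicate windows → 25 − 9 = 16 distinct.

16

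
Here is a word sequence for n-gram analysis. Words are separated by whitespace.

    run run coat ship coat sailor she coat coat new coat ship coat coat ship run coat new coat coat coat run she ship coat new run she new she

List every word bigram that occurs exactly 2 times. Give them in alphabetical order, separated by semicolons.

Bigram counts meeting the condition (exactly 2 times):
  new coat: 2
  run coat: 2
  run she: 2

new coat; run coat; run she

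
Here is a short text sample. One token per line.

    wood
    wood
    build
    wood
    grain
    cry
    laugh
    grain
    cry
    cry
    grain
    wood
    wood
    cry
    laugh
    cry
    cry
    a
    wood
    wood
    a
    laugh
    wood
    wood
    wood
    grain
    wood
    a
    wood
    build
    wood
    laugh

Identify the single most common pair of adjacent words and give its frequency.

"wood wood", 5 times

Bigram frequencies (highest first):
  wood wood: 5
  wood build: 2
  build wood: 2
  wood grain: 2
  grain cry: 2
  cry laugh: 2
  … (12 more, each ≤ 2)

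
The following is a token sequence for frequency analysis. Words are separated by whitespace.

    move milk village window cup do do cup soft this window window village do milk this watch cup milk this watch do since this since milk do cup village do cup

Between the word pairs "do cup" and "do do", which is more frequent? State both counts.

"do cup": 3 occurrences
"do do": 1 occurrence

"do cup" (3 vs 1)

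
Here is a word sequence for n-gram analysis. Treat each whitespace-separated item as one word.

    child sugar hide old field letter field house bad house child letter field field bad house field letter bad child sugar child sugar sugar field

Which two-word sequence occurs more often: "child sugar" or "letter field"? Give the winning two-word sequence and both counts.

"child sugar" (3 vs 2)

"child sugar": 3 occurrences
"letter field": 2 occurrences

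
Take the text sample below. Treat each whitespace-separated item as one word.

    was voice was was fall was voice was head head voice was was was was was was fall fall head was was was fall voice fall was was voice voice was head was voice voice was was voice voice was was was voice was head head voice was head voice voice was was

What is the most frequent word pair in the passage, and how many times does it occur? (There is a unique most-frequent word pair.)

Bigram frequencies (highest first):
  was was: 13
  voice was: 9
  was voice: 6
  was head: 4
  voice voice: 4
  was fall: 3
  … (8 more, each ≤ 3)

"was was", 13 times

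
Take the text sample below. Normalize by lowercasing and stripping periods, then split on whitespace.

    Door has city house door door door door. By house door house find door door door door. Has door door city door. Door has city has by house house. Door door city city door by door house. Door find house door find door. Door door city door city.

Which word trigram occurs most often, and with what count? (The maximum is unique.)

"door door door", 5 times

Trigram frequencies (highest first):
  door door door: 5
  door door city: 3
  door has city: 2
  house door door: 2
  find door door: 2
  door door has: 2
  … (28 more, each ≤ 2)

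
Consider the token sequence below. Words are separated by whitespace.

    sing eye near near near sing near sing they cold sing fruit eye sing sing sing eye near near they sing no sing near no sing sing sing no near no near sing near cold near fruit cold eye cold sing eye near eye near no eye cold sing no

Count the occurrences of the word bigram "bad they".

0

Scanning the 49 overlapping bigram windows for "bad they":
  (none found)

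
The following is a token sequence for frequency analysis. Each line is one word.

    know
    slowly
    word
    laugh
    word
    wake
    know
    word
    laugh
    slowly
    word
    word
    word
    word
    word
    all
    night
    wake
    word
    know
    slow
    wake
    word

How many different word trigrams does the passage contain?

19

23 tokens → 21 trigram windows in total.
Repeated trigrams (each contributes count−1 duplicates):
  word word word: 3
2 duplicate windows → 21 − 2 = 19 distinct.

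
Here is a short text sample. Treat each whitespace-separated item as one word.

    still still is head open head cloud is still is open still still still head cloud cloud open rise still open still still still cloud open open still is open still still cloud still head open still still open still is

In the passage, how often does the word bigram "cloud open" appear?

2

Scanning the 40 overlapping bigram windows for "cloud open":
  position 17–18: cloud open
  position 25–26: cloud open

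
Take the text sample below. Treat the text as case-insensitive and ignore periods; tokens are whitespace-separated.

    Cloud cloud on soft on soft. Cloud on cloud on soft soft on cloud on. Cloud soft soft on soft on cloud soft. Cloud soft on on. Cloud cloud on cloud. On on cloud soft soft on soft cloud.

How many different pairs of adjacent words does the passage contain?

39 tokens → 38 bigram windows in total.
Repeated bigrams (each contributes count−1 duplicates):
  on cloud: 7
  cloud on: 6
  soft on: 6
  on soft: 5
  cloud soft: 4
  soft cloud: 3
  soft soft: 3
  cloud cloud: 2
  … (1 more repeated)
29 duplicate windows → 38 − 29 = 9 distinct.

9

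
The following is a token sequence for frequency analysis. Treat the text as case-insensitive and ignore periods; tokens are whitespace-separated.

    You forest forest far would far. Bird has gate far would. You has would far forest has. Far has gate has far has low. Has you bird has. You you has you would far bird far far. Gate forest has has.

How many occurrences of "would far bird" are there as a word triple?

2

Scanning the 39 overlapping trigram windows for "would far bird":
  position 5–7: would far bird
  position 33–35: would far bird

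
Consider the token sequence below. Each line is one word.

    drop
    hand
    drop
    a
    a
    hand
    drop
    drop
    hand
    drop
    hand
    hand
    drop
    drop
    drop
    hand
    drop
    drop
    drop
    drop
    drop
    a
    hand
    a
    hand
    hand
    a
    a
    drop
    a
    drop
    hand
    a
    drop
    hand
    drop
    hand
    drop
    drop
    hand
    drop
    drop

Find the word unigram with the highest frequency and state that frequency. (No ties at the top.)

Unigram frequencies (highest first):
  drop: 21
  hand: 13
  a: 8

"drop", 21 times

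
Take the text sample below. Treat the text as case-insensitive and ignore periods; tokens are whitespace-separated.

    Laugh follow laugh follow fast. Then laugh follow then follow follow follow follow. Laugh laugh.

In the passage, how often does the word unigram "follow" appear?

7

Scanning the 15 tokens for "follow":
  position 2: follow
  position 4: follow
  position 8: follow
  position 10: follow
  position 11: follow
  position 12: follow
  position 13: follow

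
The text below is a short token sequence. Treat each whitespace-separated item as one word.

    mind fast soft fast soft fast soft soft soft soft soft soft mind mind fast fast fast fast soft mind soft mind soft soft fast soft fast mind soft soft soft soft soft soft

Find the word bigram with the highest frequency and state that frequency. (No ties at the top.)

"soft soft", 11 times

Bigram frequencies (highest first):
  soft soft: 11
  fast soft: 5
  soft fast: 4
  soft mind: 3
  fast fast: 3
  mind soft: 3
  … (3 more, each ≤ 2)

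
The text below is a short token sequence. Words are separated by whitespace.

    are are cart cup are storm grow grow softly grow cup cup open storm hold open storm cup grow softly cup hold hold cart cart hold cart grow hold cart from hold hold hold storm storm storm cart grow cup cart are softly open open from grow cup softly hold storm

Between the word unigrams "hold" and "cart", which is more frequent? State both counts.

"hold" (9 vs 7)

"hold": 9 occurrences
"cart": 7 occurrences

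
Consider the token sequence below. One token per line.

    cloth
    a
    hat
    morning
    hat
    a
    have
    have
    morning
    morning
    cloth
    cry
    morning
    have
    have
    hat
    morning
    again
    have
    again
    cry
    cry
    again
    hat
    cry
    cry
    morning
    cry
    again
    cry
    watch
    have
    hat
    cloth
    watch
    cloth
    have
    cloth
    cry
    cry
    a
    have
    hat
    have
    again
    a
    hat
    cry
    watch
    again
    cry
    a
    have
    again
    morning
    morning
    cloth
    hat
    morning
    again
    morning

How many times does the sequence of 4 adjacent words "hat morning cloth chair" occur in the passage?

0

Scanning the 58 overlapping 4-gram windows for "hat morning cloth chair":
  (none found)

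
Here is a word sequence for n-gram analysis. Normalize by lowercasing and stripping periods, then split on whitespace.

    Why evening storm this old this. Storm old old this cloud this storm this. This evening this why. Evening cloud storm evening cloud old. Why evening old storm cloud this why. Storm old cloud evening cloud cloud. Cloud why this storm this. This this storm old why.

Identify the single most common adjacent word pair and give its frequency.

Bigram frequencies (highest first):
  this storm: 4
  why evening: 3
  storm this: 3
  storm old: 3
  this this: 3
  evening cloud: 3
  … (22 more, each ≤ 2)

"this storm", 4 times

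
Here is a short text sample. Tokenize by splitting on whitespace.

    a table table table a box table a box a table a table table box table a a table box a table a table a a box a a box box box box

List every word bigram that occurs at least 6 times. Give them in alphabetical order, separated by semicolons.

a table; table a

Bigram counts meeting the condition (at least 6 times):
  a table: 6
  table a: 6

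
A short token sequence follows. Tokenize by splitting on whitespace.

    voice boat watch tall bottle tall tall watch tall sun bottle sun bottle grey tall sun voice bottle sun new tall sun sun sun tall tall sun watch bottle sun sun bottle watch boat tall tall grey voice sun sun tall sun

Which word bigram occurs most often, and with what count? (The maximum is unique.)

Bigram frequencies (highest first):
  tall sun: 5
  sun sun: 4
  tall tall: 3
  sun bottle: 3
  bottle sun: 3
  watch tall: 2
  … (20 more, each ≤ 2)

"tall sun", 5 times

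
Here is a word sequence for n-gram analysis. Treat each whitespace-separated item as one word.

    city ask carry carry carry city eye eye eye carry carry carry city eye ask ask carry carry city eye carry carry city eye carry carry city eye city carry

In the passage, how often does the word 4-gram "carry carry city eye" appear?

Scanning the 27 overlapping 4-gram windows for "carry carry city eye":
  position 4–7: carry carry city eye
  position 11–14: carry carry city eye
  position 17–20: carry carry city eye
  position 21–24: carry carry city eye
  position 25–28: carry carry city eye

5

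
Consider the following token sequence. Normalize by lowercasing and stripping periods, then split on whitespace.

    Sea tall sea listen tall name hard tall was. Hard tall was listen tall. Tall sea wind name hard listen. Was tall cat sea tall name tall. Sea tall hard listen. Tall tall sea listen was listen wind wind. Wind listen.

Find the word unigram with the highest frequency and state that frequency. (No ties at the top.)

"tall", 12 times

Unigram frequencies (highest first):
  tall: 12
  listen: 7
  sea: 6
  hard: 4
  was: 4
  wind: 4
  … (2 more, each ≤ 3)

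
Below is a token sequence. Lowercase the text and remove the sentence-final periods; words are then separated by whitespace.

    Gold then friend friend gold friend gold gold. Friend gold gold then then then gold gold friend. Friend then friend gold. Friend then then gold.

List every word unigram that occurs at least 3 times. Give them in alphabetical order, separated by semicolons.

friend; gold; then

Unigram counts meeting the condition (at least 3 times):
  friend: 8
  gold: 10
  then: 7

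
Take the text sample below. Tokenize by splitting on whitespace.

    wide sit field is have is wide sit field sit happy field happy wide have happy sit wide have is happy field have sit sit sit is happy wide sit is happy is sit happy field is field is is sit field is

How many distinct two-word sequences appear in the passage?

24

43 tokens → 42 bigram windows in total.
Repeated bigrams (each contributes count−1 duplicates):
  field is: 4
  happy field: 3
  is happy: 3
  sit field: 3
  wide sit: 3
  happy wide: 2
  have is: 2
  is sit: 2
  … (4 more repeated)
18 duplicate windows → 42 − 18 = 24 distinct.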